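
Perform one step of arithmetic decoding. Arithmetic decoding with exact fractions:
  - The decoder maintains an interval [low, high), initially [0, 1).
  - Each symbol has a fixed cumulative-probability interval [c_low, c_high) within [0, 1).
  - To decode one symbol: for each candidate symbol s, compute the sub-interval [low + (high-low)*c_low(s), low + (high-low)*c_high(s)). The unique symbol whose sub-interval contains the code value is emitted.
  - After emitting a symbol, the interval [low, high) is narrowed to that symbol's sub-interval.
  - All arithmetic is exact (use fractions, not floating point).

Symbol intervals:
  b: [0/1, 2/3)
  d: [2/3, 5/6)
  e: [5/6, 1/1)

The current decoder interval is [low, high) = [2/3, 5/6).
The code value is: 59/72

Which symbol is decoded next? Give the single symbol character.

Interval width = high − low = 5/6 − 2/3 = 1/6
Scaled code = (code − low) / width = (59/72 − 2/3) / 1/6 = 11/12
  b: [0/1, 2/3) 
  d: [2/3, 5/6) 
  e: [5/6, 1/1) ← scaled code falls here ✓

Answer: e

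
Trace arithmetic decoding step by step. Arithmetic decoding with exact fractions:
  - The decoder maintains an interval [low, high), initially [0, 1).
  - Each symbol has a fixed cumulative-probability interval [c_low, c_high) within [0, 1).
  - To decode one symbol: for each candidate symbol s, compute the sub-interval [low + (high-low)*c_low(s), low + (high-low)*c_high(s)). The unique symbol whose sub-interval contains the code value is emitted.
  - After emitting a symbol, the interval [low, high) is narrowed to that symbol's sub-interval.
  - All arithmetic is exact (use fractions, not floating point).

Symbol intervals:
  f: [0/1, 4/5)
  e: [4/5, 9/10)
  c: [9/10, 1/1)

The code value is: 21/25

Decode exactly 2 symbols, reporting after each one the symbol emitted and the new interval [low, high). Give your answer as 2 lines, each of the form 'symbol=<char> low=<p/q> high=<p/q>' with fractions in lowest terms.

Answer: symbol=e low=4/5 high=9/10
symbol=f low=4/5 high=22/25

Derivation:
Step 1: interval [0/1, 1/1), width = 1/1 - 0/1 = 1/1
  'f': [0/1 + 1/1*0/1, 0/1 + 1/1*4/5) = [0/1, 4/5)
  'e': [0/1 + 1/1*4/5, 0/1 + 1/1*9/10) = [4/5, 9/10) <- contains code 21/25
  'c': [0/1 + 1/1*9/10, 0/1 + 1/1*1/1) = [9/10, 1/1)
  emit 'e', narrow to [4/5, 9/10)
Step 2: interval [4/5, 9/10), width = 9/10 - 4/5 = 1/10
  'f': [4/5 + 1/10*0/1, 4/5 + 1/10*4/5) = [4/5, 22/25) <- contains code 21/25
  'e': [4/5 + 1/10*4/5, 4/5 + 1/10*9/10) = [22/25, 89/100)
  'c': [4/5 + 1/10*9/10, 4/5 + 1/10*1/1) = [89/100, 9/10)
  emit 'f', narrow to [4/5, 22/25)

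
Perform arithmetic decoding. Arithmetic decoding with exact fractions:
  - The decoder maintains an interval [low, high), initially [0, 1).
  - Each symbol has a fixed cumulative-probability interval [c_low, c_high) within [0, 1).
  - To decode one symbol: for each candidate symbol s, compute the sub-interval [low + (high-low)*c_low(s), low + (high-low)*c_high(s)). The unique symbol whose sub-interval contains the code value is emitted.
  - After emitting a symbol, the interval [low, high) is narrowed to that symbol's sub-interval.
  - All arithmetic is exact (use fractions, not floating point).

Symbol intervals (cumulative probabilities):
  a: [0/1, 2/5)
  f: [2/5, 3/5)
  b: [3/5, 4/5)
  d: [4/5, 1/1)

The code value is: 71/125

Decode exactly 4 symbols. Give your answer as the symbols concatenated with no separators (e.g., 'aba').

Step 1: interval [0/1, 1/1), width = 1/1 - 0/1 = 1/1
  'a': [0/1 + 1/1*0/1, 0/1 + 1/1*2/5) = [0/1, 2/5)
  'f': [0/1 + 1/1*2/5, 0/1 + 1/1*3/5) = [2/5, 3/5) <- contains code 71/125
  'b': [0/1 + 1/1*3/5, 0/1 + 1/1*4/5) = [3/5, 4/5)
  'd': [0/1 + 1/1*4/5, 0/1 + 1/1*1/1) = [4/5, 1/1)
  emit 'f', narrow to [2/5, 3/5)
Step 2: interval [2/5, 3/5), width = 3/5 - 2/5 = 1/5
  'a': [2/5 + 1/5*0/1, 2/5 + 1/5*2/5) = [2/5, 12/25)
  'f': [2/5 + 1/5*2/5, 2/5 + 1/5*3/5) = [12/25, 13/25)
  'b': [2/5 + 1/5*3/5, 2/5 + 1/5*4/5) = [13/25, 14/25)
  'd': [2/5 + 1/5*4/5, 2/5 + 1/5*1/1) = [14/25, 3/5) <- contains code 71/125
  emit 'd', narrow to [14/25, 3/5)
Step 3: interval [14/25, 3/5), width = 3/5 - 14/25 = 1/25
  'a': [14/25 + 1/25*0/1, 14/25 + 1/25*2/5) = [14/25, 72/125) <- contains code 71/125
  'f': [14/25 + 1/25*2/5, 14/25 + 1/25*3/5) = [72/125, 73/125)
  'b': [14/25 + 1/25*3/5, 14/25 + 1/25*4/5) = [73/125, 74/125)
  'd': [14/25 + 1/25*4/5, 14/25 + 1/25*1/1) = [74/125, 3/5)
  emit 'a', narrow to [14/25, 72/125)
Step 4: interval [14/25, 72/125), width = 72/125 - 14/25 = 2/125
  'a': [14/25 + 2/125*0/1, 14/25 + 2/125*2/5) = [14/25, 354/625)
  'f': [14/25 + 2/125*2/5, 14/25 + 2/125*3/5) = [354/625, 356/625) <- contains code 71/125
  'b': [14/25 + 2/125*3/5, 14/25 + 2/125*4/5) = [356/625, 358/625)
  'd': [14/25 + 2/125*4/5, 14/25 + 2/125*1/1) = [358/625, 72/125)
  emit 'f', narrow to [354/625, 356/625)

Answer: fdaf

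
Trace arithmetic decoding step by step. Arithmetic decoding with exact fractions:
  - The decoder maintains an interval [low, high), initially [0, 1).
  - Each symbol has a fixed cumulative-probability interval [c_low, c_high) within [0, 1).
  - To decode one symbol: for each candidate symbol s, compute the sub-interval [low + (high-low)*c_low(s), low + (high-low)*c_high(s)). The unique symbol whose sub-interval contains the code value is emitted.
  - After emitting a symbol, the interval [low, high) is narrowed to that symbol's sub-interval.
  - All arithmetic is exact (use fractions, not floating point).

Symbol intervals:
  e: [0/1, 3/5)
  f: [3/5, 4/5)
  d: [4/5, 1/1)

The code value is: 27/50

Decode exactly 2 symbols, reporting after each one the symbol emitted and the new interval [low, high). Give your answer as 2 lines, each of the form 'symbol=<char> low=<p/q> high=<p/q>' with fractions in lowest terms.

Step 1: interval [0/1, 1/1), width = 1/1 - 0/1 = 1/1
  'e': [0/1 + 1/1*0/1, 0/1 + 1/1*3/5) = [0/1, 3/5) <- contains code 27/50
  'f': [0/1 + 1/1*3/5, 0/1 + 1/1*4/5) = [3/5, 4/5)
  'd': [0/1 + 1/1*4/5, 0/1 + 1/1*1/1) = [4/5, 1/1)
  emit 'e', narrow to [0/1, 3/5)
Step 2: interval [0/1, 3/5), width = 3/5 - 0/1 = 3/5
  'e': [0/1 + 3/5*0/1, 0/1 + 3/5*3/5) = [0/1, 9/25)
  'f': [0/1 + 3/5*3/5, 0/1 + 3/5*4/5) = [9/25, 12/25)
  'd': [0/1 + 3/5*4/5, 0/1 + 3/5*1/1) = [12/25, 3/5) <- contains code 27/50
  emit 'd', narrow to [12/25, 3/5)

Answer: symbol=e low=0/1 high=3/5
symbol=d low=12/25 high=3/5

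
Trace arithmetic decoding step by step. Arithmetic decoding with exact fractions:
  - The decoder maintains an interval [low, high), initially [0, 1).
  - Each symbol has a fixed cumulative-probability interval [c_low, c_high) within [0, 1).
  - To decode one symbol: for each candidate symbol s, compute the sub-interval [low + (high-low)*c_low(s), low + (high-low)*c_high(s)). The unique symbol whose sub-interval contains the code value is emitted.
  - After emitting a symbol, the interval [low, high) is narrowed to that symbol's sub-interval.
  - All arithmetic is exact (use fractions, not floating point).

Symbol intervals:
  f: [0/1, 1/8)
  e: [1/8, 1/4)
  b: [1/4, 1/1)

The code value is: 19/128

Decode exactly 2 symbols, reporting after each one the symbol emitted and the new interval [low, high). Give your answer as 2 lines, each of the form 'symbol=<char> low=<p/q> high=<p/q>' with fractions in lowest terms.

Step 1: interval [0/1, 1/1), width = 1/1 - 0/1 = 1/1
  'f': [0/1 + 1/1*0/1, 0/1 + 1/1*1/8) = [0/1, 1/8)
  'e': [0/1 + 1/1*1/8, 0/1 + 1/1*1/4) = [1/8, 1/4) <- contains code 19/128
  'b': [0/1 + 1/1*1/4, 0/1 + 1/1*1/1) = [1/4, 1/1)
  emit 'e', narrow to [1/8, 1/4)
Step 2: interval [1/8, 1/4), width = 1/4 - 1/8 = 1/8
  'f': [1/8 + 1/8*0/1, 1/8 + 1/8*1/8) = [1/8, 9/64)
  'e': [1/8 + 1/8*1/8, 1/8 + 1/8*1/4) = [9/64, 5/32) <- contains code 19/128
  'b': [1/8 + 1/8*1/4, 1/8 + 1/8*1/1) = [5/32, 1/4)
  emit 'e', narrow to [9/64, 5/32)

Answer: symbol=e low=1/8 high=1/4
symbol=e low=9/64 high=5/32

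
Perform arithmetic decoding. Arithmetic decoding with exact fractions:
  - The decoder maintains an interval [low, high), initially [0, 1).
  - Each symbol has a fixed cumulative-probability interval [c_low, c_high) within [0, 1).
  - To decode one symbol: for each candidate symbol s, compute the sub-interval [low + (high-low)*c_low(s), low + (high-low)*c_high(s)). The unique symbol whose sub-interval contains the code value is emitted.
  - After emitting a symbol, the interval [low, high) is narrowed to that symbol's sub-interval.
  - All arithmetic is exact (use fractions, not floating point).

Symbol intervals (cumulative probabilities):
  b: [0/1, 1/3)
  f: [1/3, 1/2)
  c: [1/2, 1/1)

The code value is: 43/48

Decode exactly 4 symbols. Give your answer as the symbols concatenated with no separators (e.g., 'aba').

Step 1: interval [0/1, 1/1), width = 1/1 - 0/1 = 1/1
  'b': [0/1 + 1/1*0/1, 0/1 + 1/1*1/3) = [0/1, 1/3)
  'f': [0/1 + 1/1*1/3, 0/1 + 1/1*1/2) = [1/3, 1/2)
  'c': [0/1 + 1/1*1/2, 0/1 + 1/1*1/1) = [1/2, 1/1) <- contains code 43/48
  emit 'c', narrow to [1/2, 1/1)
Step 2: interval [1/2, 1/1), width = 1/1 - 1/2 = 1/2
  'b': [1/2 + 1/2*0/1, 1/2 + 1/2*1/3) = [1/2, 2/3)
  'f': [1/2 + 1/2*1/3, 1/2 + 1/2*1/2) = [2/3, 3/4)
  'c': [1/2 + 1/2*1/2, 1/2 + 1/2*1/1) = [3/4, 1/1) <- contains code 43/48
  emit 'c', narrow to [3/4, 1/1)
Step 3: interval [3/4, 1/1), width = 1/1 - 3/4 = 1/4
  'b': [3/4 + 1/4*0/1, 3/4 + 1/4*1/3) = [3/4, 5/6)
  'f': [3/4 + 1/4*1/3, 3/4 + 1/4*1/2) = [5/6, 7/8)
  'c': [3/4 + 1/4*1/2, 3/4 + 1/4*1/1) = [7/8, 1/1) <- contains code 43/48
  emit 'c', narrow to [7/8, 1/1)
Step 4: interval [7/8, 1/1), width = 1/1 - 7/8 = 1/8
  'b': [7/8 + 1/8*0/1, 7/8 + 1/8*1/3) = [7/8, 11/12) <- contains code 43/48
  'f': [7/8 + 1/8*1/3, 7/8 + 1/8*1/2) = [11/12, 15/16)
  'c': [7/8 + 1/8*1/2, 7/8 + 1/8*1/1) = [15/16, 1/1)
  emit 'b', narrow to [7/8, 11/12)

Answer: cccb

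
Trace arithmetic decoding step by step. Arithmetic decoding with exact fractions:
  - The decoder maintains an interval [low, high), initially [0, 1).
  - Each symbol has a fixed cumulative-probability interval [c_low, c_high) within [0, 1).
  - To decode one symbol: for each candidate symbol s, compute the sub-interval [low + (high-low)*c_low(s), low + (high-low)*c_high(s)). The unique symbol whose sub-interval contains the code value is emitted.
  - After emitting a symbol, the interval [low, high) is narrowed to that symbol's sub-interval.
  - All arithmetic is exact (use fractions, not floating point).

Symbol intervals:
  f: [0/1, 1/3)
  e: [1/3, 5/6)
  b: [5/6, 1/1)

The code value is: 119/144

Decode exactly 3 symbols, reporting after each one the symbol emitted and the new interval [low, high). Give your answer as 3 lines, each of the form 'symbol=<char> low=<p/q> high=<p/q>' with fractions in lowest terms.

Step 1: interval [0/1, 1/1), width = 1/1 - 0/1 = 1/1
  'f': [0/1 + 1/1*0/1, 0/1 + 1/1*1/3) = [0/1, 1/3)
  'e': [0/1 + 1/1*1/3, 0/1 + 1/1*5/6) = [1/3, 5/6) <- contains code 119/144
  'b': [0/1 + 1/1*5/6, 0/1 + 1/1*1/1) = [5/6, 1/1)
  emit 'e', narrow to [1/3, 5/6)
Step 2: interval [1/3, 5/6), width = 5/6 - 1/3 = 1/2
  'f': [1/3 + 1/2*0/1, 1/3 + 1/2*1/3) = [1/3, 1/2)
  'e': [1/3 + 1/2*1/3, 1/3 + 1/2*5/6) = [1/2, 3/4)
  'b': [1/3 + 1/2*5/6, 1/3 + 1/2*1/1) = [3/4, 5/6) <- contains code 119/144
  emit 'b', narrow to [3/4, 5/6)
Step 3: interval [3/4, 5/6), width = 5/6 - 3/4 = 1/12
  'f': [3/4 + 1/12*0/1, 3/4 + 1/12*1/3) = [3/4, 7/9)
  'e': [3/4 + 1/12*1/3, 3/4 + 1/12*5/6) = [7/9, 59/72)
  'b': [3/4 + 1/12*5/6, 3/4 + 1/12*1/1) = [59/72, 5/6) <- contains code 119/144
  emit 'b', narrow to [59/72, 5/6)

Answer: symbol=e low=1/3 high=5/6
symbol=b low=3/4 high=5/6
symbol=b low=59/72 high=5/6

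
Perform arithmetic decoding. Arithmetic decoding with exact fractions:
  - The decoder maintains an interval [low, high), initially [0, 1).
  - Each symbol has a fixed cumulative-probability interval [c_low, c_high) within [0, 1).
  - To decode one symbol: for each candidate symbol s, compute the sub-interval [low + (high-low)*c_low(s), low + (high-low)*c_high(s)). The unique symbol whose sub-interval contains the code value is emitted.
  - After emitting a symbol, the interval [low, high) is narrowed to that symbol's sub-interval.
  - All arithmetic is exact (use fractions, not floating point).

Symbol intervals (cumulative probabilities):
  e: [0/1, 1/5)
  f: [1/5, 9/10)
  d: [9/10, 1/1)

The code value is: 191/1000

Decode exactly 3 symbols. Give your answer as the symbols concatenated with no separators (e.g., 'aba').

Answer: edf

Derivation:
Step 1: interval [0/1, 1/1), width = 1/1 - 0/1 = 1/1
  'e': [0/1 + 1/1*0/1, 0/1 + 1/1*1/5) = [0/1, 1/5) <- contains code 191/1000
  'f': [0/1 + 1/1*1/5, 0/1 + 1/1*9/10) = [1/5, 9/10)
  'd': [0/1 + 1/1*9/10, 0/1 + 1/1*1/1) = [9/10, 1/1)
  emit 'e', narrow to [0/1, 1/5)
Step 2: interval [0/1, 1/5), width = 1/5 - 0/1 = 1/5
  'e': [0/1 + 1/5*0/1, 0/1 + 1/5*1/5) = [0/1, 1/25)
  'f': [0/1 + 1/5*1/5, 0/1 + 1/5*9/10) = [1/25, 9/50)
  'd': [0/1 + 1/5*9/10, 0/1 + 1/5*1/1) = [9/50, 1/5) <- contains code 191/1000
  emit 'd', narrow to [9/50, 1/5)
Step 3: interval [9/50, 1/5), width = 1/5 - 9/50 = 1/50
  'e': [9/50 + 1/50*0/1, 9/50 + 1/50*1/5) = [9/50, 23/125)
  'f': [9/50 + 1/50*1/5, 9/50 + 1/50*9/10) = [23/125, 99/500) <- contains code 191/1000
  'd': [9/50 + 1/50*9/10, 9/50 + 1/50*1/1) = [99/500, 1/5)
  emit 'f', narrow to [23/125, 99/500)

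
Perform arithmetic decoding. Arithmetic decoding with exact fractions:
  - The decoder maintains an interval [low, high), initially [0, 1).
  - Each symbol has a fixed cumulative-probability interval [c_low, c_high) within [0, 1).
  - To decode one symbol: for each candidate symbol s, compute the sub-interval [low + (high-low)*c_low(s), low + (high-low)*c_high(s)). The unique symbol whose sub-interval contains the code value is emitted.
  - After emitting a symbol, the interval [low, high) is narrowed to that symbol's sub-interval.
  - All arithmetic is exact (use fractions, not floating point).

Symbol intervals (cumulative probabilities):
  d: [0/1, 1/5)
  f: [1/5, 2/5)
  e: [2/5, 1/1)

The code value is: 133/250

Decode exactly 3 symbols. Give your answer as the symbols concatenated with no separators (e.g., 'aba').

Answer: efd

Derivation:
Step 1: interval [0/1, 1/1), width = 1/1 - 0/1 = 1/1
  'd': [0/1 + 1/1*0/1, 0/1 + 1/1*1/5) = [0/1, 1/5)
  'f': [0/1 + 1/1*1/5, 0/1 + 1/1*2/5) = [1/5, 2/5)
  'e': [0/1 + 1/1*2/5, 0/1 + 1/1*1/1) = [2/5, 1/1) <- contains code 133/250
  emit 'e', narrow to [2/5, 1/1)
Step 2: interval [2/5, 1/1), width = 1/1 - 2/5 = 3/5
  'd': [2/5 + 3/5*0/1, 2/5 + 3/5*1/5) = [2/5, 13/25)
  'f': [2/5 + 3/5*1/5, 2/5 + 3/5*2/5) = [13/25, 16/25) <- contains code 133/250
  'e': [2/5 + 3/5*2/5, 2/5 + 3/5*1/1) = [16/25, 1/1)
  emit 'f', narrow to [13/25, 16/25)
Step 3: interval [13/25, 16/25), width = 16/25 - 13/25 = 3/25
  'd': [13/25 + 3/25*0/1, 13/25 + 3/25*1/5) = [13/25, 68/125) <- contains code 133/250
  'f': [13/25 + 3/25*1/5, 13/25 + 3/25*2/5) = [68/125, 71/125)
  'e': [13/25 + 3/25*2/5, 13/25 + 3/25*1/1) = [71/125, 16/25)
  emit 'd', narrow to [13/25, 68/125)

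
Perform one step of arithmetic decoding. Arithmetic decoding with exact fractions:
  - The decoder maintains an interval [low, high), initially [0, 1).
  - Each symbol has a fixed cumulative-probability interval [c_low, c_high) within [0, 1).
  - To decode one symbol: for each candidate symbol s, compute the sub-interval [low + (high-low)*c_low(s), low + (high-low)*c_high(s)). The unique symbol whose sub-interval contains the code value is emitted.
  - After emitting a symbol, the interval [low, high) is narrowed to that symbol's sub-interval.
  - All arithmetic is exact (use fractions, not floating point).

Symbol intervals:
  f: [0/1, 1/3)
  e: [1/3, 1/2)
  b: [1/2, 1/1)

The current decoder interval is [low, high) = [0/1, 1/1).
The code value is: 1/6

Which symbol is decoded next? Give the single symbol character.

Answer: f

Derivation:
Interval width = high − low = 1/1 − 0/1 = 1/1
Scaled code = (code − low) / width = (1/6 − 0/1) / 1/1 = 1/6
  f: [0/1, 1/3) ← scaled code falls here ✓
  e: [1/3, 1/2) 
  b: [1/2, 1/1) 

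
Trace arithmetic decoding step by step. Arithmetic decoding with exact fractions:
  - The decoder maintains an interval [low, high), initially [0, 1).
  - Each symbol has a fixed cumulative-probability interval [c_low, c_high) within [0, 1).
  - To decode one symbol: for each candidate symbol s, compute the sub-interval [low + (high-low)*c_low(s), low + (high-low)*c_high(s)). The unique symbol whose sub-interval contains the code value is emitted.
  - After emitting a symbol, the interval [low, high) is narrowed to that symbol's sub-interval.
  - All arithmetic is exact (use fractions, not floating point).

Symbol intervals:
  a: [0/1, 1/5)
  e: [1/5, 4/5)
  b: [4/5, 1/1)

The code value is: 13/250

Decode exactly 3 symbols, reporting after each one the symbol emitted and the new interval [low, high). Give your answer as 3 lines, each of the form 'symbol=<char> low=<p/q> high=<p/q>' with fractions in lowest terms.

Step 1: interval [0/1, 1/1), width = 1/1 - 0/1 = 1/1
  'a': [0/1 + 1/1*0/1, 0/1 + 1/1*1/5) = [0/1, 1/5) <- contains code 13/250
  'e': [0/1 + 1/1*1/5, 0/1 + 1/1*4/5) = [1/5, 4/5)
  'b': [0/1 + 1/1*4/5, 0/1 + 1/1*1/1) = [4/5, 1/1)
  emit 'a', narrow to [0/1, 1/5)
Step 2: interval [0/1, 1/5), width = 1/5 - 0/1 = 1/5
  'a': [0/1 + 1/5*0/1, 0/1 + 1/5*1/5) = [0/1, 1/25)
  'e': [0/1 + 1/5*1/5, 0/1 + 1/5*4/5) = [1/25, 4/25) <- contains code 13/250
  'b': [0/1 + 1/5*4/5, 0/1 + 1/5*1/1) = [4/25, 1/5)
  emit 'e', narrow to [1/25, 4/25)
Step 3: interval [1/25, 4/25), width = 4/25 - 1/25 = 3/25
  'a': [1/25 + 3/25*0/1, 1/25 + 3/25*1/5) = [1/25, 8/125) <- contains code 13/250
  'e': [1/25 + 3/25*1/5, 1/25 + 3/25*4/5) = [8/125, 17/125)
  'b': [1/25 + 3/25*4/5, 1/25 + 3/25*1/1) = [17/125, 4/25)
  emit 'a', narrow to [1/25, 8/125)

Answer: symbol=a low=0/1 high=1/5
symbol=e low=1/25 high=4/25
symbol=a low=1/25 high=8/125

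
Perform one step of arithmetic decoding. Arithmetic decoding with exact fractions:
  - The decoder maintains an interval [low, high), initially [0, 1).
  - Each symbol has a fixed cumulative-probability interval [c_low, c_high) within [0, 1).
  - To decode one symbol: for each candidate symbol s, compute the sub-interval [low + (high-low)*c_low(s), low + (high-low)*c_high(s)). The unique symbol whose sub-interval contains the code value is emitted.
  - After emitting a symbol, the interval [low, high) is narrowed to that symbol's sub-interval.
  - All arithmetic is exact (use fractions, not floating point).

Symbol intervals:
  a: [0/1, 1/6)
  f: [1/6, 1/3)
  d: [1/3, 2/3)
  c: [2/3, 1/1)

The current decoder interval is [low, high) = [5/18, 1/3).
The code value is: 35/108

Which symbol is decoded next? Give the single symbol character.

Answer: c

Derivation:
Interval width = high − low = 1/3 − 5/18 = 1/18
Scaled code = (code − low) / width = (35/108 − 5/18) / 1/18 = 5/6
  a: [0/1, 1/6) 
  f: [1/6, 1/3) 
  d: [1/3, 2/3) 
  c: [2/3, 1/1) ← scaled code falls here ✓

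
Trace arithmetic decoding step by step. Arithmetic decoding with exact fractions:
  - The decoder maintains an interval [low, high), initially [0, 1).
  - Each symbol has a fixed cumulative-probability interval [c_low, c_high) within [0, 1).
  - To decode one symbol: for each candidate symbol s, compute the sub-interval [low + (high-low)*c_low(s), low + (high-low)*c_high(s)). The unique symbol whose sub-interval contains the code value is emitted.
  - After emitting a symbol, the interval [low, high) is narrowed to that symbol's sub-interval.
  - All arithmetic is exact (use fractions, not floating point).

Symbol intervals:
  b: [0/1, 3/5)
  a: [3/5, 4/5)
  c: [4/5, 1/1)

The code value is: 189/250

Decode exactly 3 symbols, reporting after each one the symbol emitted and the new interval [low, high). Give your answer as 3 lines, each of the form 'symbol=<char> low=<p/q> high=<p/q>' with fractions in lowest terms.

Answer: symbol=a low=3/5 high=4/5
symbol=a low=18/25 high=19/25
symbol=c low=94/125 high=19/25

Derivation:
Step 1: interval [0/1, 1/1), width = 1/1 - 0/1 = 1/1
  'b': [0/1 + 1/1*0/1, 0/1 + 1/1*3/5) = [0/1, 3/5)
  'a': [0/1 + 1/1*3/5, 0/1 + 1/1*4/5) = [3/5, 4/5) <- contains code 189/250
  'c': [0/1 + 1/1*4/5, 0/1 + 1/1*1/1) = [4/5, 1/1)
  emit 'a', narrow to [3/5, 4/5)
Step 2: interval [3/5, 4/5), width = 4/5 - 3/5 = 1/5
  'b': [3/5 + 1/5*0/1, 3/5 + 1/5*3/5) = [3/5, 18/25)
  'a': [3/5 + 1/5*3/5, 3/5 + 1/5*4/5) = [18/25, 19/25) <- contains code 189/250
  'c': [3/5 + 1/5*4/5, 3/5 + 1/5*1/1) = [19/25, 4/5)
  emit 'a', narrow to [18/25, 19/25)
Step 3: interval [18/25, 19/25), width = 19/25 - 18/25 = 1/25
  'b': [18/25 + 1/25*0/1, 18/25 + 1/25*3/5) = [18/25, 93/125)
  'a': [18/25 + 1/25*3/5, 18/25 + 1/25*4/5) = [93/125, 94/125)
  'c': [18/25 + 1/25*4/5, 18/25 + 1/25*1/1) = [94/125, 19/25) <- contains code 189/250
  emit 'c', narrow to [94/125, 19/25)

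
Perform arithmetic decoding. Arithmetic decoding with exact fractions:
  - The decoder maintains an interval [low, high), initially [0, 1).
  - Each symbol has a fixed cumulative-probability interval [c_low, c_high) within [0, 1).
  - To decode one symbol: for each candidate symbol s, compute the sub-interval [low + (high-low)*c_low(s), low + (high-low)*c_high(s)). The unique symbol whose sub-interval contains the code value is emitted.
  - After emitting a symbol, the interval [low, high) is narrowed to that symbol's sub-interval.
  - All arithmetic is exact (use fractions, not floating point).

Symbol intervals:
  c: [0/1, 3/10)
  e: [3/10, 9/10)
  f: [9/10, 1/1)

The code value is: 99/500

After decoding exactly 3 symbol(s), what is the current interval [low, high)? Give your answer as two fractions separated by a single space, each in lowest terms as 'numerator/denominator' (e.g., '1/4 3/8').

Answer: 18/125 63/250

Derivation:
Step 1: interval [0/1, 1/1), width = 1/1 - 0/1 = 1/1
  'c': [0/1 + 1/1*0/1, 0/1 + 1/1*3/10) = [0/1, 3/10) <- contains code 99/500
  'e': [0/1 + 1/1*3/10, 0/1 + 1/1*9/10) = [3/10, 9/10)
  'f': [0/1 + 1/1*9/10, 0/1 + 1/1*1/1) = [9/10, 1/1)
  emit 'c', narrow to [0/1, 3/10)
Step 2: interval [0/1, 3/10), width = 3/10 - 0/1 = 3/10
  'c': [0/1 + 3/10*0/1, 0/1 + 3/10*3/10) = [0/1, 9/100)
  'e': [0/1 + 3/10*3/10, 0/1 + 3/10*9/10) = [9/100, 27/100) <- contains code 99/500
  'f': [0/1 + 3/10*9/10, 0/1 + 3/10*1/1) = [27/100, 3/10)
  emit 'e', narrow to [9/100, 27/100)
Step 3: interval [9/100, 27/100), width = 27/100 - 9/100 = 9/50
  'c': [9/100 + 9/50*0/1, 9/100 + 9/50*3/10) = [9/100, 18/125)
  'e': [9/100 + 9/50*3/10, 9/100 + 9/50*9/10) = [18/125, 63/250) <- contains code 99/500
  'f': [9/100 + 9/50*9/10, 9/100 + 9/50*1/1) = [63/250, 27/100)
  emit 'e', narrow to [18/125, 63/250)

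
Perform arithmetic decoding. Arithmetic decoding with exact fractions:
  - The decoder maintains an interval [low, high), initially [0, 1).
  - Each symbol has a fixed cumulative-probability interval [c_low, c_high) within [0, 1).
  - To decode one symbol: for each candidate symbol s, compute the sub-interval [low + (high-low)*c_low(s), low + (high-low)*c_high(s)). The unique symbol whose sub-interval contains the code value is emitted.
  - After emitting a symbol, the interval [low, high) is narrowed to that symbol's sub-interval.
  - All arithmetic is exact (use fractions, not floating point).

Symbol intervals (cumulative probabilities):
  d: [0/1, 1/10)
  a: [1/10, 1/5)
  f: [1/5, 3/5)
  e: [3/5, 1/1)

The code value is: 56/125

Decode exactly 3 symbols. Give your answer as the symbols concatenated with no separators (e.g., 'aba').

Answer: fed

Derivation:
Step 1: interval [0/1, 1/1), width = 1/1 - 0/1 = 1/1
  'd': [0/1 + 1/1*0/1, 0/1 + 1/1*1/10) = [0/1, 1/10)
  'a': [0/1 + 1/1*1/10, 0/1 + 1/1*1/5) = [1/10, 1/5)
  'f': [0/1 + 1/1*1/5, 0/1 + 1/1*3/5) = [1/5, 3/5) <- contains code 56/125
  'e': [0/1 + 1/1*3/5, 0/1 + 1/1*1/1) = [3/5, 1/1)
  emit 'f', narrow to [1/5, 3/5)
Step 2: interval [1/5, 3/5), width = 3/5 - 1/5 = 2/5
  'd': [1/5 + 2/5*0/1, 1/5 + 2/5*1/10) = [1/5, 6/25)
  'a': [1/5 + 2/5*1/10, 1/5 + 2/5*1/5) = [6/25, 7/25)
  'f': [1/5 + 2/5*1/5, 1/5 + 2/5*3/5) = [7/25, 11/25)
  'e': [1/5 + 2/5*3/5, 1/5 + 2/5*1/1) = [11/25, 3/5) <- contains code 56/125
  emit 'e', narrow to [11/25, 3/5)
Step 3: interval [11/25, 3/5), width = 3/5 - 11/25 = 4/25
  'd': [11/25 + 4/25*0/1, 11/25 + 4/25*1/10) = [11/25, 57/125) <- contains code 56/125
  'a': [11/25 + 4/25*1/10, 11/25 + 4/25*1/5) = [57/125, 59/125)
  'f': [11/25 + 4/25*1/5, 11/25 + 4/25*3/5) = [59/125, 67/125)
  'e': [11/25 + 4/25*3/5, 11/25 + 4/25*1/1) = [67/125, 3/5)
  emit 'd', narrow to [11/25, 57/125)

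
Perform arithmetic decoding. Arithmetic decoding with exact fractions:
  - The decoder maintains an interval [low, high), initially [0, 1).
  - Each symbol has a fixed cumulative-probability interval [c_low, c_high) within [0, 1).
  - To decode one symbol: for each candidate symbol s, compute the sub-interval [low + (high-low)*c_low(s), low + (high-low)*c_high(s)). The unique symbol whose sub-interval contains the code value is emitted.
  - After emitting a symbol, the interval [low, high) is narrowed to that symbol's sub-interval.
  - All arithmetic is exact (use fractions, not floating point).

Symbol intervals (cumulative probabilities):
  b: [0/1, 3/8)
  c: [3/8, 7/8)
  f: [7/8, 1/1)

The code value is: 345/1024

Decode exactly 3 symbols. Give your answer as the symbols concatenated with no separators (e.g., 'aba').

Answer: bfb

Derivation:
Step 1: interval [0/1, 1/1), width = 1/1 - 0/1 = 1/1
  'b': [0/1 + 1/1*0/1, 0/1 + 1/1*3/8) = [0/1, 3/8) <- contains code 345/1024
  'c': [0/1 + 1/1*3/8, 0/1 + 1/1*7/8) = [3/8, 7/8)
  'f': [0/1 + 1/1*7/8, 0/1 + 1/1*1/1) = [7/8, 1/1)
  emit 'b', narrow to [0/1, 3/8)
Step 2: interval [0/1, 3/8), width = 3/8 - 0/1 = 3/8
  'b': [0/1 + 3/8*0/1, 0/1 + 3/8*3/8) = [0/1, 9/64)
  'c': [0/1 + 3/8*3/8, 0/1 + 3/8*7/8) = [9/64, 21/64)
  'f': [0/1 + 3/8*7/8, 0/1 + 3/8*1/1) = [21/64, 3/8) <- contains code 345/1024
  emit 'f', narrow to [21/64, 3/8)
Step 3: interval [21/64, 3/8), width = 3/8 - 21/64 = 3/64
  'b': [21/64 + 3/64*0/1, 21/64 + 3/64*3/8) = [21/64, 177/512) <- contains code 345/1024
  'c': [21/64 + 3/64*3/8, 21/64 + 3/64*7/8) = [177/512, 189/512)
  'f': [21/64 + 3/64*7/8, 21/64 + 3/64*1/1) = [189/512, 3/8)
  emit 'b', narrow to [21/64, 177/512)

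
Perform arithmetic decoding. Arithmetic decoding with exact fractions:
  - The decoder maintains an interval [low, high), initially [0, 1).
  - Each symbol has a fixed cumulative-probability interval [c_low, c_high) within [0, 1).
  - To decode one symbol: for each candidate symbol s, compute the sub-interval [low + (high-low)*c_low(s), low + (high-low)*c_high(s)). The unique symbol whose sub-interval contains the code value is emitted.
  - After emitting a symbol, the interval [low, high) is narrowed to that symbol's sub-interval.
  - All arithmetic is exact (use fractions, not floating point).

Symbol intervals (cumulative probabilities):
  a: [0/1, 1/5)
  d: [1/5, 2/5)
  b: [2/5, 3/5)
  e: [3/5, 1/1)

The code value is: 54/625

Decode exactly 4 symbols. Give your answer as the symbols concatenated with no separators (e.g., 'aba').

Step 1: interval [0/1, 1/1), width = 1/1 - 0/1 = 1/1
  'a': [0/1 + 1/1*0/1, 0/1 + 1/1*1/5) = [0/1, 1/5) <- contains code 54/625
  'd': [0/1 + 1/1*1/5, 0/1 + 1/1*2/5) = [1/5, 2/5)
  'b': [0/1 + 1/1*2/5, 0/1 + 1/1*3/5) = [2/5, 3/5)
  'e': [0/1 + 1/1*3/5, 0/1 + 1/1*1/1) = [3/5, 1/1)
  emit 'a', narrow to [0/1, 1/5)
Step 2: interval [0/1, 1/5), width = 1/5 - 0/1 = 1/5
  'a': [0/1 + 1/5*0/1, 0/1 + 1/5*1/5) = [0/1, 1/25)
  'd': [0/1 + 1/5*1/5, 0/1 + 1/5*2/5) = [1/25, 2/25)
  'b': [0/1 + 1/5*2/5, 0/1 + 1/5*3/5) = [2/25, 3/25) <- contains code 54/625
  'e': [0/1 + 1/5*3/5, 0/1 + 1/5*1/1) = [3/25, 1/5)
  emit 'b', narrow to [2/25, 3/25)
Step 3: interval [2/25, 3/25), width = 3/25 - 2/25 = 1/25
  'a': [2/25 + 1/25*0/1, 2/25 + 1/25*1/5) = [2/25, 11/125) <- contains code 54/625
  'd': [2/25 + 1/25*1/5, 2/25 + 1/25*2/5) = [11/125, 12/125)
  'b': [2/25 + 1/25*2/5, 2/25 + 1/25*3/5) = [12/125, 13/125)
  'e': [2/25 + 1/25*3/5, 2/25 + 1/25*1/1) = [13/125, 3/25)
  emit 'a', narrow to [2/25, 11/125)
Step 4: interval [2/25, 11/125), width = 11/125 - 2/25 = 1/125
  'a': [2/25 + 1/125*0/1, 2/25 + 1/125*1/5) = [2/25, 51/625)
  'd': [2/25 + 1/125*1/5, 2/25 + 1/125*2/5) = [51/625, 52/625)
  'b': [2/25 + 1/125*2/5, 2/25 + 1/125*3/5) = [52/625, 53/625)
  'e': [2/25 + 1/125*3/5, 2/25 + 1/125*1/1) = [53/625, 11/125) <- contains code 54/625
  emit 'e', narrow to [53/625, 11/125)

Answer: abae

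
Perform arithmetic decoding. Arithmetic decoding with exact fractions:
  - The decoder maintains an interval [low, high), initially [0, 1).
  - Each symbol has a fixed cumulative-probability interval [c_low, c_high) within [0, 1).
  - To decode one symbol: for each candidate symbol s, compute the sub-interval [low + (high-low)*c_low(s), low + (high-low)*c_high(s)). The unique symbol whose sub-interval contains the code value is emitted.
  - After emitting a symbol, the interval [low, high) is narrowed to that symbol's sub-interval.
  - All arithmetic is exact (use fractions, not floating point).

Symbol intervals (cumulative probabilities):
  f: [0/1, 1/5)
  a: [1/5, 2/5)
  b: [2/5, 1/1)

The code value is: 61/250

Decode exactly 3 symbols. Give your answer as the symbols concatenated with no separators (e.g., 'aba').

Answer: aaf

Derivation:
Step 1: interval [0/1, 1/1), width = 1/1 - 0/1 = 1/1
  'f': [0/1 + 1/1*0/1, 0/1 + 1/1*1/5) = [0/1, 1/5)
  'a': [0/1 + 1/1*1/5, 0/1 + 1/1*2/5) = [1/5, 2/5) <- contains code 61/250
  'b': [0/1 + 1/1*2/5, 0/1 + 1/1*1/1) = [2/5, 1/1)
  emit 'a', narrow to [1/5, 2/5)
Step 2: interval [1/5, 2/5), width = 2/5 - 1/5 = 1/5
  'f': [1/5 + 1/5*0/1, 1/5 + 1/5*1/5) = [1/5, 6/25)
  'a': [1/5 + 1/5*1/5, 1/5 + 1/5*2/5) = [6/25, 7/25) <- contains code 61/250
  'b': [1/5 + 1/5*2/5, 1/5 + 1/5*1/1) = [7/25, 2/5)
  emit 'a', narrow to [6/25, 7/25)
Step 3: interval [6/25, 7/25), width = 7/25 - 6/25 = 1/25
  'f': [6/25 + 1/25*0/1, 6/25 + 1/25*1/5) = [6/25, 31/125) <- contains code 61/250
  'a': [6/25 + 1/25*1/5, 6/25 + 1/25*2/5) = [31/125, 32/125)
  'b': [6/25 + 1/25*2/5, 6/25 + 1/25*1/1) = [32/125, 7/25)
  emit 'f', narrow to [6/25, 31/125)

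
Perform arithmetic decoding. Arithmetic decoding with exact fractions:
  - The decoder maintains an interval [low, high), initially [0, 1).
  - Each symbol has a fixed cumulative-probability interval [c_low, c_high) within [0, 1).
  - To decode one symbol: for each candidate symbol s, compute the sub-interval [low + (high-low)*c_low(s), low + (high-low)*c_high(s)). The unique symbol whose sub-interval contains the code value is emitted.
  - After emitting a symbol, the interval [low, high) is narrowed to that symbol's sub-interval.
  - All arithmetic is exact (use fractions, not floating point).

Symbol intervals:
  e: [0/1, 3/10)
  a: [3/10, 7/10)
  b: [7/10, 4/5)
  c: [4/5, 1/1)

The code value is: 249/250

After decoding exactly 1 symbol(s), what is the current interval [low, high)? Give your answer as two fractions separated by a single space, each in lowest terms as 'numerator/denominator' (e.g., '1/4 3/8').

Answer: 4/5 1/1

Derivation:
Step 1: interval [0/1, 1/1), width = 1/1 - 0/1 = 1/1
  'e': [0/1 + 1/1*0/1, 0/1 + 1/1*3/10) = [0/1, 3/10)
  'a': [0/1 + 1/1*3/10, 0/1 + 1/1*7/10) = [3/10, 7/10)
  'b': [0/1 + 1/1*7/10, 0/1 + 1/1*4/5) = [7/10, 4/5)
  'c': [0/1 + 1/1*4/5, 0/1 + 1/1*1/1) = [4/5, 1/1) <- contains code 249/250
  emit 'c', narrow to [4/5, 1/1)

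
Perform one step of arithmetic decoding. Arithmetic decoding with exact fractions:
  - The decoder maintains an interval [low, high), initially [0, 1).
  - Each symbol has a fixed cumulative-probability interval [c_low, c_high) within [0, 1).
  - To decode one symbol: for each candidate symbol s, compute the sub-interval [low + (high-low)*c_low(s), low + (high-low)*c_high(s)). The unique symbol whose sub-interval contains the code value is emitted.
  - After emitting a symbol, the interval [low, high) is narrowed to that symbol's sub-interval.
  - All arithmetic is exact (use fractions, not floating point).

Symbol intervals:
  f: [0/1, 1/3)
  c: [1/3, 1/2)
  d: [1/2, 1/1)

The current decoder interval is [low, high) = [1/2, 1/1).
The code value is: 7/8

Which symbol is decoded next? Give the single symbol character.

Answer: d

Derivation:
Interval width = high − low = 1/1 − 1/2 = 1/2
Scaled code = (code − low) / width = (7/8 − 1/2) / 1/2 = 3/4
  f: [0/1, 1/3) 
  c: [1/3, 1/2) 
  d: [1/2, 1/1) ← scaled code falls here ✓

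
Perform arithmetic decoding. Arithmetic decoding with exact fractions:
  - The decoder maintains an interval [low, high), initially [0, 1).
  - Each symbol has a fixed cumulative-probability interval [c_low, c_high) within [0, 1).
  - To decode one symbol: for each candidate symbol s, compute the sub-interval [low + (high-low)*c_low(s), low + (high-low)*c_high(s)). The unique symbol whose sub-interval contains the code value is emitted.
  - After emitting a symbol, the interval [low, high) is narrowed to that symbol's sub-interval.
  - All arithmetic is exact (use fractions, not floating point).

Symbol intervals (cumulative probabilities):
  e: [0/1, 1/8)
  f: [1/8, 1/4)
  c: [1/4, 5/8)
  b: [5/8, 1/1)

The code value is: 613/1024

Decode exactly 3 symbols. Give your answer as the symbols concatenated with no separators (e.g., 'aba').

Step 1: interval [0/1, 1/1), width = 1/1 - 0/1 = 1/1
  'e': [0/1 + 1/1*0/1, 0/1 + 1/1*1/8) = [0/1, 1/8)
  'f': [0/1 + 1/1*1/8, 0/1 + 1/1*1/4) = [1/8, 1/4)
  'c': [0/1 + 1/1*1/4, 0/1 + 1/1*5/8) = [1/4, 5/8) <- contains code 613/1024
  'b': [0/1 + 1/1*5/8, 0/1 + 1/1*1/1) = [5/8, 1/1)
  emit 'c', narrow to [1/4, 5/8)
Step 2: interval [1/4, 5/8), width = 5/8 - 1/4 = 3/8
  'e': [1/4 + 3/8*0/1, 1/4 + 3/8*1/8) = [1/4, 19/64)
  'f': [1/4 + 3/8*1/8, 1/4 + 3/8*1/4) = [19/64, 11/32)
  'c': [1/4 + 3/8*1/4, 1/4 + 3/8*5/8) = [11/32, 31/64)
  'b': [1/4 + 3/8*5/8, 1/4 + 3/8*1/1) = [31/64, 5/8) <- contains code 613/1024
  emit 'b', narrow to [31/64, 5/8)
Step 3: interval [31/64, 5/8), width = 5/8 - 31/64 = 9/64
  'e': [31/64 + 9/64*0/1, 31/64 + 9/64*1/8) = [31/64, 257/512)
  'f': [31/64 + 9/64*1/8, 31/64 + 9/64*1/4) = [257/512, 133/256)
  'c': [31/64 + 9/64*1/4, 31/64 + 9/64*5/8) = [133/256, 293/512)
  'b': [31/64 + 9/64*5/8, 31/64 + 9/64*1/1) = [293/512, 5/8) <- contains code 613/1024
  emit 'b', narrow to [293/512, 5/8)

Answer: cbb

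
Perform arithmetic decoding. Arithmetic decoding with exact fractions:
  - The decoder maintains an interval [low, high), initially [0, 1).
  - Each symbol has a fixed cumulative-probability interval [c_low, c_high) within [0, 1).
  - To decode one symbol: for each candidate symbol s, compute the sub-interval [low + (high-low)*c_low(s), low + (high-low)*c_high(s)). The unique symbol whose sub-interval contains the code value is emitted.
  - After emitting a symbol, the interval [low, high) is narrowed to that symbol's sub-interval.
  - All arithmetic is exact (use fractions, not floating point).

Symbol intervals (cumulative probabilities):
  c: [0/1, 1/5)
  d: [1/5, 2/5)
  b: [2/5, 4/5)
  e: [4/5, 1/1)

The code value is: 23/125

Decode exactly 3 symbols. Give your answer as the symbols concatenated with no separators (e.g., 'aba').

Step 1: interval [0/1, 1/1), width = 1/1 - 0/1 = 1/1
  'c': [0/1 + 1/1*0/1, 0/1 + 1/1*1/5) = [0/1, 1/5) <- contains code 23/125
  'd': [0/1 + 1/1*1/5, 0/1 + 1/1*2/5) = [1/5, 2/5)
  'b': [0/1 + 1/1*2/5, 0/1 + 1/1*4/5) = [2/5, 4/5)
  'e': [0/1 + 1/1*4/5, 0/1 + 1/1*1/1) = [4/5, 1/1)
  emit 'c', narrow to [0/1, 1/5)
Step 2: interval [0/1, 1/5), width = 1/5 - 0/1 = 1/5
  'c': [0/1 + 1/5*0/1, 0/1 + 1/5*1/5) = [0/1, 1/25)
  'd': [0/1 + 1/5*1/5, 0/1 + 1/5*2/5) = [1/25, 2/25)
  'b': [0/1 + 1/5*2/5, 0/1 + 1/5*4/5) = [2/25, 4/25)
  'e': [0/1 + 1/5*4/5, 0/1 + 1/5*1/1) = [4/25, 1/5) <- contains code 23/125
  emit 'e', narrow to [4/25, 1/5)
Step 3: interval [4/25, 1/5), width = 1/5 - 4/25 = 1/25
  'c': [4/25 + 1/25*0/1, 4/25 + 1/25*1/5) = [4/25, 21/125)
  'd': [4/25 + 1/25*1/5, 4/25 + 1/25*2/5) = [21/125, 22/125)
  'b': [4/25 + 1/25*2/5, 4/25 + 1/25*4/5) = [22/125, 24/125) <- contains code 23/125
  'e': [4/25 + 1/25*4/5, 4/25 + 1/25*1/1) = [24/125, 1/5)
  emit 'b', narrow to [22/125, 24/125)

Answer: ceb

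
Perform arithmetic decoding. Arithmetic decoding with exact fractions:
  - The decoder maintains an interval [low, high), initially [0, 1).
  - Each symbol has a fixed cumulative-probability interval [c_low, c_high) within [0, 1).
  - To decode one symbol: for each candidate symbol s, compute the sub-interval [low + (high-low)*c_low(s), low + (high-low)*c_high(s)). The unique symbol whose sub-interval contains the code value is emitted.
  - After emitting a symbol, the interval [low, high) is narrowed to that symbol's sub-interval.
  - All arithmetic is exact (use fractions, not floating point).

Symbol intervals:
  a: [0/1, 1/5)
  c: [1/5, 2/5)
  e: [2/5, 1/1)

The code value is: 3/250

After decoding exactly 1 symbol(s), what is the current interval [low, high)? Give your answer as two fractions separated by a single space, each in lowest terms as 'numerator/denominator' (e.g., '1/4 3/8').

Step 1: interval [0/1, 1/1), width = 1/1 - 0/1 = 1/1
  'a': [0/1 + 1/1*0/1, 0/1 + 1/1*1/5) = [0/1, 1/5) <- contains code 3/250
  'c': [0/1 + 1/1*1/5, 0/1 + 1/1*2/5) = [1/5, 2/5)
  'e': [0/1 + 1/1*2/5, 0/1 + 1/1*1/1) = [2/5, 1/1)
  emit 'a', narrow to [0/1, 1/5)

Answer: 0/1 1/5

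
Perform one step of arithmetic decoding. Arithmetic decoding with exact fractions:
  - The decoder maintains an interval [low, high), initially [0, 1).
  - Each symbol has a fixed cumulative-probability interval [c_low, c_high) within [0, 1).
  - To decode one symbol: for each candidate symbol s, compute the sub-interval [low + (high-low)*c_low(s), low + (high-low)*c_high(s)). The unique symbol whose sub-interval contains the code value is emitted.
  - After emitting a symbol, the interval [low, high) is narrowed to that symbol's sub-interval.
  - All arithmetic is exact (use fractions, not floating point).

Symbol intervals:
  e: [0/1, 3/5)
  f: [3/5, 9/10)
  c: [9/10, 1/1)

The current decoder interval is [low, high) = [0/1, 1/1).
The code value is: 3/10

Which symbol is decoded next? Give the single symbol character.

Answer: e

Derivation:
Interval width = high − low = 1/1 − 0/1 = 1/1
Scaled code = (code − low) / width = (3/10 − 0/1) / 1/1 = 3/10
  e: [0/1, 3/5) ← scaled code falls here ✓
  f: [3/5, 9/10) 
  c: [9/10, 1/1) 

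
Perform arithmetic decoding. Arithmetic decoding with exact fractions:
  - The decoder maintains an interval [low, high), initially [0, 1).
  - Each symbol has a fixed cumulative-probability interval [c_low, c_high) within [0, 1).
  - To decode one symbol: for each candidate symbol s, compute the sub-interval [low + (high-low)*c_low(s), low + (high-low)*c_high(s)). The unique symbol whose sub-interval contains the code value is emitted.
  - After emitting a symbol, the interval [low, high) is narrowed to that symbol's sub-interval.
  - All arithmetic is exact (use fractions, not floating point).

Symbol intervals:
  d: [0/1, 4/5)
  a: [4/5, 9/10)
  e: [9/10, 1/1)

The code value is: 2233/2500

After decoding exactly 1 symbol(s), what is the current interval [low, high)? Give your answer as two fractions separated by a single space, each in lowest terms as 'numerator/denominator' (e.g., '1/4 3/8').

Answer: 4/5 9/10

Derivation:
Step 1: interval [0/1, 1/1), width = 1/1 - 0/1 = 1/1
  'd': [0/1 + 1/1*0/1, 0/1 + 1/1*4/5) = [0/1, 4/5)
  'a': [0/1 + 1/1*4/5, 0/1 + 1/1*9/10) = [4/5, 9/10) <- contains code 2233/2500
  'e': [0/1 + 1/1*9/10, 0/1 + 1/1*1/1) = [9/10, 1/1)
  emit 'a', narrow to [4/5, 9/10)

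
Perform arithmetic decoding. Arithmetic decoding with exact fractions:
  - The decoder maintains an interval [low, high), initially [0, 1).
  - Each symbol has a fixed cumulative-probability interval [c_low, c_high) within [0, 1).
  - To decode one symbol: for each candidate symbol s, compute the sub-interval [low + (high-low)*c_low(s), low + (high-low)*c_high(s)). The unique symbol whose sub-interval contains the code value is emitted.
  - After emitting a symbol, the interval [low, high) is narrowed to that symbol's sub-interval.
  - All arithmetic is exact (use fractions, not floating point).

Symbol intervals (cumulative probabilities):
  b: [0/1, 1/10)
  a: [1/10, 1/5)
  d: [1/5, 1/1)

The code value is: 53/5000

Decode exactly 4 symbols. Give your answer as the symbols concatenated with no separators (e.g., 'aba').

Step 1: interval [0/1, 1/1), width = 1/1 - 0/1 = 1/1
  'b': [0/1 + 1/1*0/1, 0/1 + 1/1*1/10) = [0/1, 1/10) <- contains code 53/5000
  'a': [0/1 + 1/1*1/10, 0/1 + 1/1*1/5) = [1/10, 1/5)
  'd': [0/1 + 1/1*1/5, 0/1 + 1/1*1/1) = [1/5, 1/1)
  emit 'b', narrow to [0/1, 1/10)
Step 2: interval [0/1, 1/10), width = 1/10 - 0/1 = 1/10
  'b': [0/1 + 1/10*0/1, 0/1 + 1/10*1/10) = [0/1, 1/100)
  'a': [0/1 + 1/10*1/10, 0/1 + 1/10*1/5) = [1/100, 1/50) <- contains code 53/5000
  'd': [0/1 + 1/10*1/5, 0/1 + 1/10*1/1) = [1/50, 1/10)
  emit 'a', narrow to [1/100, 1/50)
Step 3: interval [1/100, 1/50), width = 1/50 - 1/100 = 1/100
  'b': [1/100 + 1/100*0/1, 1/100 + 1/100*1/10) = [1/100, 11/1000) <- contains code 53/5000
  'a': [1/100 + 1/100*1/10, 1/100 + 1/100*1/5) = [11/1000, 3/250)
  'd': [1/100 + 1/100*1/5, 1/100 + 1/100*1/1) = [3/250, 1/50)
  emit 'b', narrow to [1/100, 11/1000)
Step 4: interval [1/100, 11/1000), width = 11/1000 - 1/100 = 1/1000
  'b': [1/100 + 1/1000*0/1, 1/100 + 1/1000*1/10) = [1/100, 101/10000)
  'a': [1/100 + 1/1000*1/10, 1/100 + 1/1000*1/5) = [101/10000, 51/5000)
  'd': [1/100 + 1/1000*1/5, 1/100 + 1/1000*1/1) = [51/5000, 11/1000) <- contains code 53/5000
  emit 'd', narrow to [51/5000, 11/1000)

Answer: babd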